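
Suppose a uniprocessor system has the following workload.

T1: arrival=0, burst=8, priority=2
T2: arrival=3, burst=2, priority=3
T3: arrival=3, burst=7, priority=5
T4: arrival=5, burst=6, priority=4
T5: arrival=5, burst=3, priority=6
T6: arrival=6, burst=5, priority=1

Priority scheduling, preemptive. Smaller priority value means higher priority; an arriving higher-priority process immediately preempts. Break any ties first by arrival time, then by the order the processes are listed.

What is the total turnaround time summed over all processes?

Gantt: | T1 0-6 | T6 6-11 | T1 11-13 | T2 13-15 | T4 15-21 | T3 21-28 | T5 28-31 |
Completion: T1=13  T2=15  T3=28  T4=21  T5=31  T6=11
Turnaround (C−A): T1=13  T2=12  T3=25  T4=16  T5=26  T6=5
Turnaround = completion − arrival: T1=13, T2=12, T3=25, T4=16, T5=26, T6=5
Total turnaround = 13 + 12 + 25 + 16 + 26 + 5 = 97

97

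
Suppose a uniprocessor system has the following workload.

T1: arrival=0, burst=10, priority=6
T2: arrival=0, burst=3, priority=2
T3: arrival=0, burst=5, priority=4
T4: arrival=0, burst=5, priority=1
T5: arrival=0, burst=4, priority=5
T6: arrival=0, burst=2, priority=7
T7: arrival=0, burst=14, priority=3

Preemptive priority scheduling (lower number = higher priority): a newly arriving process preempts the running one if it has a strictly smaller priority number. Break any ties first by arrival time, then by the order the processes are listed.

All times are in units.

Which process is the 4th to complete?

Schedule: | T4 0-5 | T2 5-8 | T7 8-22 | T3 22-27 | T5 27-31 | T1 31-41 | T6 41-43 |
Completion: T1=41  T2=8  T3=27  T4=5  T5=31  T6=43  T7=22
Finish order: T4 → T2 → T7 → T3 → T5 → T1 → T6

T3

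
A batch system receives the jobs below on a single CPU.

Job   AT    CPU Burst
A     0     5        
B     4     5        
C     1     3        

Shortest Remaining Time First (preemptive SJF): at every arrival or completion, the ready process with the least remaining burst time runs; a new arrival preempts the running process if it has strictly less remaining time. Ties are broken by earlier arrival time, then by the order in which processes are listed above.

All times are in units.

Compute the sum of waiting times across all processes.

Timeline: | A 0-1 | C 1-4 | A 4-8 | B 8-13 |
Completion: A=8  B=13  C=4
Waiting = turnaround − burst: A=3, B=4, C=0
Total waiting = 3 + 4 + 0 = 7

7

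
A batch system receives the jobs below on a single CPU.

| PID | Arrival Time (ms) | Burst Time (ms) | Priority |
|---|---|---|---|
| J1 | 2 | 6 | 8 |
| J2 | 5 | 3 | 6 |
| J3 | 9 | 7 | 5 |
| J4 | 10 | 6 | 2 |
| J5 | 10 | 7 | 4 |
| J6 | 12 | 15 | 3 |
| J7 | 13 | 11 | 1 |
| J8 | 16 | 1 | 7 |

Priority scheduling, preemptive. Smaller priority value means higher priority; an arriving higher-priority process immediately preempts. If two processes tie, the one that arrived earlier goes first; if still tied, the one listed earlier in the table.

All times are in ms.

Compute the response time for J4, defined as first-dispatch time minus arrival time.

Timeline: | idle 0-2 | J1 2-5 | J2 5-8 | J1 8-9 | J3 9-10 | J4 10-13 | J7 13-24 | J4 24-27 | J6 27-42 | J5 42-49 | J3 49-55 | J8 55-56 | J1 56-58 |
Completion: J1=58  J2=8  J3=55  J4=27  J5=49  J6=42  J7=24  J8=56
Turnaround (C−A): J1=56  J2=3  J3=46  J4=17  J5=39  J6=30  J7=11  J8=40
Response(J4) = first start − arrival = 10 − 10 = 0

0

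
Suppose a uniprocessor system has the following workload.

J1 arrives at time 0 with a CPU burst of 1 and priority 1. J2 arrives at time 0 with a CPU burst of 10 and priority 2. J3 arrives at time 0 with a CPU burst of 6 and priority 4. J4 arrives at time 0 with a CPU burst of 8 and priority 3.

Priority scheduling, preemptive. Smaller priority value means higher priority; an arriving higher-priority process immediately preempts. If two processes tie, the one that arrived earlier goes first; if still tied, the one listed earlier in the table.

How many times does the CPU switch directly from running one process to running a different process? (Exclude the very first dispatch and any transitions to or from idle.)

Gantt: | J1 0-1 | J2 1-11 | J4 11-19 | J3 19-25 |
Completion: J1=1  J2=11  J3=25  J4=19
Turnaround (C−A): J1=1  J2=11  J3=25  J4=19

3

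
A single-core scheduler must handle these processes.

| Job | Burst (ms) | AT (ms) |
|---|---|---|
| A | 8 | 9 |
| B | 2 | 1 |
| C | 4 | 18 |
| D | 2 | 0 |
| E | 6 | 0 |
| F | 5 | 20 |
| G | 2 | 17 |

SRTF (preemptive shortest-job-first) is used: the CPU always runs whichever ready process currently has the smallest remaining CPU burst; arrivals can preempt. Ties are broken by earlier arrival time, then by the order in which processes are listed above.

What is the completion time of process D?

Timeline: | D 0-2 | B 2-4 | E 4-10 | A 10-18 | G 18-20 | C 20-24 | F 24-29 |
Completion: A=18  B=4  C=24  D=2  E=10  F=29  G=20

2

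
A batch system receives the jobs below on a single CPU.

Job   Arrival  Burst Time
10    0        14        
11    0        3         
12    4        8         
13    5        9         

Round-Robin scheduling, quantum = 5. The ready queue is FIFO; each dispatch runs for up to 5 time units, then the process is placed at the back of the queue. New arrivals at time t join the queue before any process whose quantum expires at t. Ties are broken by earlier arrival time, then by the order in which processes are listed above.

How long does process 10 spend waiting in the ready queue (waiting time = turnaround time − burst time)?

20

Schedule: | 10 0-5 | 11 5-8 | 12 8-13 | 13 13-18 | 10 18-23 | 12 23-26 | 13 26-30 | 10 30-34 |
Completion: 10=34  11=8  12=26  13=30
Turnaround (C−A): 10=34  11=8  12=22  13=25
Waiting(10) = turnaround − burst = 34 − 14 = 20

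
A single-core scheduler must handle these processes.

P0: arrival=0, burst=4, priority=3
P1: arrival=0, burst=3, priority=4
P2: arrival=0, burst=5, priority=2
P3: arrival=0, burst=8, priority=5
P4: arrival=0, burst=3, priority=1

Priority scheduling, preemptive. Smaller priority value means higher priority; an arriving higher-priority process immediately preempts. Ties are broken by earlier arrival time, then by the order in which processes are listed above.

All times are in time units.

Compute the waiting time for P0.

Gantt: | P4 0-3 | P2 3-8 | P0 8-12 | P1 12-15 | P3 15-23 |
Completion: P0=12  P1=15  P2=8  P3=23  P4=3
Turnaround (C−A): P0=12  P1=15  P2=8  P3=23  P4=3
Waiting(P0) = turnaround − burst = 12 − 4 = 8

8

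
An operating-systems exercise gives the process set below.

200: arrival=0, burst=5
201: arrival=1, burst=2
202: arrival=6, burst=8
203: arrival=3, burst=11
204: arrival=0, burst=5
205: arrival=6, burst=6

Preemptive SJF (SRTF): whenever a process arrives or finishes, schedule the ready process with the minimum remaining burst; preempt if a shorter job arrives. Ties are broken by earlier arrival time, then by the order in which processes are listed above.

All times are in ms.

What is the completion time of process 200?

Schedule: | 200 0-1 | 201 1-3 | 200 3-7 | 204 7-12 | 205 12-18 | 202 18-26 | 203 26-37 |
Completion: 200=7  201=3  202=26  203=37  204=12  205=18
Turnaround (C−A): 200=7  201=2  202=20  203=34  204=12  205=12

7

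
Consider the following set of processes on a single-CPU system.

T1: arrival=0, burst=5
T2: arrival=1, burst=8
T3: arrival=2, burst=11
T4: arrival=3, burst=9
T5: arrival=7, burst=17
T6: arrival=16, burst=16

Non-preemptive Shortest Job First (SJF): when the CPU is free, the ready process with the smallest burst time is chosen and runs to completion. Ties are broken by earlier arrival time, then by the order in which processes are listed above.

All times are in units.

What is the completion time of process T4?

Timeline: | T1 0-5 | T2 5-13 | T4 13-22 | T3 22-33 | T6 33-49 | T5 49-66 |
Completion: T1=5  T2=13  T3=33  T4=22  T5=66  T6=49
Turnaround (C−A): T1=5  T2=12  T3=31  T4=19  T5=59  T6=33

22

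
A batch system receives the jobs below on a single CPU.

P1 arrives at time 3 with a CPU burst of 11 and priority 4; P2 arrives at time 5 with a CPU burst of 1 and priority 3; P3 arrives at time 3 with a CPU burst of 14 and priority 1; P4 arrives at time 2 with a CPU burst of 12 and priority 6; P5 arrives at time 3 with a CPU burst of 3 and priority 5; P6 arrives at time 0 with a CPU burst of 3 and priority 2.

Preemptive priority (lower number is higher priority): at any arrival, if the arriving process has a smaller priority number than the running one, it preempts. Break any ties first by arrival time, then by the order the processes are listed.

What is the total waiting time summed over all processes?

Timeline: | P6 0-3 | P3 3-17 | P2 17-18 | P1 18-29 | P5 29-32 | P4 32-44 |
Completion: P1=29  P2=18  P3=17  P4=44  P5=32  P6=3
Waiting = turnaround − burst: P1=15, P2=12, P3=0, P4=30, P5=26, P6=0
Total waiting = 15 + 12 + 0 + 30 + 26 + 0 = 83

83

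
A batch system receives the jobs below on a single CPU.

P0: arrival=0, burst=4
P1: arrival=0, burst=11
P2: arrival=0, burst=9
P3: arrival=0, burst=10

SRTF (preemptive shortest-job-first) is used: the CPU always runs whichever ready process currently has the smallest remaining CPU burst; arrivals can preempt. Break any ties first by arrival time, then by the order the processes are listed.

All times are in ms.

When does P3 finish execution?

23

Gantt: | P0 0-4 | P2 4-13 | P3 13-23 | P1 23-34 |
Completion: P0=4  P1=34  P2=13  P3=23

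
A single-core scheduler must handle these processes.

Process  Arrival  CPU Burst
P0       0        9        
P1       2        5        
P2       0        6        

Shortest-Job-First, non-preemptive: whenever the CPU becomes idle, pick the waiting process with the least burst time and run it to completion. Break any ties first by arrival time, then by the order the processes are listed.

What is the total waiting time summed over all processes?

15

Gantt: | P2 0-6 | P1 6-11 | P0 11-20 |
Completion: P0=20  P1=11  P2=6
Turnaround (C−A): P0=20  P1=9  P2=6
Waiting = turnaround − burst: P0=11, P1=4, P2=0
Total waiting = 11 + 4 + 0 = 15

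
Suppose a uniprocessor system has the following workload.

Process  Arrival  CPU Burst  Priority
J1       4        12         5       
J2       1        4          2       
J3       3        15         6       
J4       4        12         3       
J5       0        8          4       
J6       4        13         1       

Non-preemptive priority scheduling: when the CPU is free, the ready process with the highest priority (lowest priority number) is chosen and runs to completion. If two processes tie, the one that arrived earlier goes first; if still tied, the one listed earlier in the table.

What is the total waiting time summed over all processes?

124

Timeline: | J5 0-8 | J6 8-21 | J2 21-25 | J4 25-37 | J1 37-49 | J3 49-64 |
Completion: J1=49  J2=25  J3=64  J4=37  J5=8  J6=21
Waiting = turnaround − burst: J1=33, J2=20, J3=46, J4=21, J5=0, J6=4
Total waiting = 33 + 20 + 46 + 21 + 0 + 4 = 124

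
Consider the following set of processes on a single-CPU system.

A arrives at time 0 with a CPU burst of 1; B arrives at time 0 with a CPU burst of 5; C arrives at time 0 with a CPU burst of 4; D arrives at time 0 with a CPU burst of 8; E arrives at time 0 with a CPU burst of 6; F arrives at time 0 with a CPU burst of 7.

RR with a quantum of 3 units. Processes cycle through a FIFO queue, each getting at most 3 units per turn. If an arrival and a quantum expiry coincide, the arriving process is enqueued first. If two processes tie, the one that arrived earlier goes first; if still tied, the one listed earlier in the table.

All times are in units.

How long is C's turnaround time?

Timeline: | A 0-1 | B 1-4 | C 4-7 | D 7-10 | E 10-13 | F 13-16 | B 16-18 | C 18-19 | D 19-22 | E 22-25 | F 25-28 | D 28-30 | F 30-31 |
Completion: A=1  B=18  C=19  D=30  E=25  F=31
Turnaround(C) = completion − arrival = 19 − 0 = 19

19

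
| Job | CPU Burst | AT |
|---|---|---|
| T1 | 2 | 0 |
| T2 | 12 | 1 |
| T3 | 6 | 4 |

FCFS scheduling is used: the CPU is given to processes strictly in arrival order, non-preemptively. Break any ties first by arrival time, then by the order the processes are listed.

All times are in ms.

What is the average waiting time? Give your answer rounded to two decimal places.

3.67

Timeline: | T1 0-2 | T2 2-14 | T3 14-20 |
Completion: T1=2  T2=14  T3=20
Turnaround (C−A): T1=2  T2=13  T3=16
Waiting times: T1=0, T2=1, T3=10
Average waiting = (0+1+10) / 3 = 11/3 = 3.67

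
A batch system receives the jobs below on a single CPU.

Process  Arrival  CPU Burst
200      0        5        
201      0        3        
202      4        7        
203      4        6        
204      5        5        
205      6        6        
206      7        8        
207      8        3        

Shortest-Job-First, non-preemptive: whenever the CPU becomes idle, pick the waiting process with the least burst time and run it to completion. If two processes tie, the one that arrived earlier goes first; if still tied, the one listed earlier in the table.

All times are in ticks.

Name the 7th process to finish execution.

202

Timeline: | 201 0-3 | 200 3-8 | 207 8-11 | 204 11-16 | 203 16-22 | 205 22-28 | 202 28-35 | 206 35-43 |
Completion: 200=8  201=3  202=35  203=22  204=16  205=28  206=43  207=11
Turnaround (C−A): 200=8  201=3  202=31  203=18  204=11  205=22  206=36  207=3
Finish order: 201 → 200 → 207 → 204 → 203 → 205 → 202 → 206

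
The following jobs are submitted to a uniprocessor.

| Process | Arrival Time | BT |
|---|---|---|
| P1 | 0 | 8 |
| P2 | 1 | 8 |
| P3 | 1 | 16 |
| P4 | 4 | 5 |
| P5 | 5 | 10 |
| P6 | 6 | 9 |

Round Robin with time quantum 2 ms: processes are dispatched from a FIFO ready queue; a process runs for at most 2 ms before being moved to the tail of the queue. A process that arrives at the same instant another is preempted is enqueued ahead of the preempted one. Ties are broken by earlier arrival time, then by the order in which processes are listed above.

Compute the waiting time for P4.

Timeline: | P1 0-2 | P2 2-4 | P3 4-6 | P1 6-8 | P4 8-10 | P2 10-12 | P5 12-14 | P6 14-16 | P3 16-18 | P1 18-20 | P4 20-22 | P2 22-24 | P5 24-26 | P6 26-28 | P3 28-30 | P1 30-32 | P4 32-33 | P2 33-35 | P5 35-37 | P6 37-39 | P3 39-41 | P5 41-43 | P6 43-45 | P3 45-47 | P5 47-49 | P6 49-50 | P3 50-56 |
Completion: P1=32  P2=35  P3=56  P4=33  P5=49  P6=50
Waiting(P4) = turnaround − burst = 29 − 5 = 24

24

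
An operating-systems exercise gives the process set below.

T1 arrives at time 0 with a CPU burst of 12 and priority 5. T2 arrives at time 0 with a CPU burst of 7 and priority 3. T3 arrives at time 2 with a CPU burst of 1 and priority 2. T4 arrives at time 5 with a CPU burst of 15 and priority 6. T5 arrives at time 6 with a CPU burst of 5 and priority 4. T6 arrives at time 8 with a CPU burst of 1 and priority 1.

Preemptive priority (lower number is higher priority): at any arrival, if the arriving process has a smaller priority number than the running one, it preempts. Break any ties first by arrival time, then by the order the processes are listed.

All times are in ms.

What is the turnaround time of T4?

36

Gantt: | T2 0-2 | T3 2-3 | T2 3-8 | T6 8-9 | T5 9-14 | T1 14-26 | T4 26-41 |
Completion: T1=26  T2=8  T3=3  T4=41  T5=14  T6=9
Turnaround(T4) = completion − arrival = 41 − 5 = 36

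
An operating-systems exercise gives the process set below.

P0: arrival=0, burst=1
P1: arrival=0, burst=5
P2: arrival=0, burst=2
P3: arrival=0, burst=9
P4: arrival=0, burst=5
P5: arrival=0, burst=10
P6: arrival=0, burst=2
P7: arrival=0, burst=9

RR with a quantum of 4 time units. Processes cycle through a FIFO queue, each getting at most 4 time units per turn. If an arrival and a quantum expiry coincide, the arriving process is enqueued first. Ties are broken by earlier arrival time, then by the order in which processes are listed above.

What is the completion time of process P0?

1

Gantt: | P0 0-1 | P1 1-5 | P2 5-7 | P3 7-11 | P4 11-15 | P5 15-19 | P6 19-21 | P7 21-25 | P1 25-26 | P3 26-30 | P4 30-31 | P5 31-35 | P7 35-39 | P3 39-40 | P5 40-42 | P7 42-43 |
Completion: P0=1  P1=26  P2=7  P3=40  P4=31  P5=42  P6=21  P7=43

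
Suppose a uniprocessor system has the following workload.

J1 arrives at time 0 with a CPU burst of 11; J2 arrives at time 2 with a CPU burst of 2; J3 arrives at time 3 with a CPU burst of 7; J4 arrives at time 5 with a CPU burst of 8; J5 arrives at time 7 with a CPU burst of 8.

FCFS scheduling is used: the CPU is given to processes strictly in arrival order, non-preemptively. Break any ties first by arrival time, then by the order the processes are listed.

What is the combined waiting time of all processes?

55

Schedule: | J1 0-11 | J2 11-13 | J3 13-20 | J4 20-28 | J5 28-36 |
Completion: J1=11  J2=13  J3=20  J4=28  J5=36
Turnaround (C−A): J1=11  J2=11  J3=17  J4=23  J5=29
Waiting = turnaround − burst: J1=0, J2=9, J3=10, J4=15, J5=21
Total waiting = 0 + 9 + 10 + 15 + 21 = 55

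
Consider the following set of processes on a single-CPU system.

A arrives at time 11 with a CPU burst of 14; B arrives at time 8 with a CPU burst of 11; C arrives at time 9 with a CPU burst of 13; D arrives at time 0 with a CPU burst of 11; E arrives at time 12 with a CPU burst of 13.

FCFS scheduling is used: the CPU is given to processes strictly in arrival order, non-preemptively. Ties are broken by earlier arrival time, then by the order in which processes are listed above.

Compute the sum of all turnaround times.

Schedule: | D 0-11 | B 11-22 | C 22-35 | A 35-49 | E 49-62 |
Completion: A=49  B=22  C=35  D=11  E=62
Turnaround = completion − arrival: A=38, B=14, C=26, D=11, E=50
Total turnaround = 38 + 14 + 26 + 11 + 50 = 139

139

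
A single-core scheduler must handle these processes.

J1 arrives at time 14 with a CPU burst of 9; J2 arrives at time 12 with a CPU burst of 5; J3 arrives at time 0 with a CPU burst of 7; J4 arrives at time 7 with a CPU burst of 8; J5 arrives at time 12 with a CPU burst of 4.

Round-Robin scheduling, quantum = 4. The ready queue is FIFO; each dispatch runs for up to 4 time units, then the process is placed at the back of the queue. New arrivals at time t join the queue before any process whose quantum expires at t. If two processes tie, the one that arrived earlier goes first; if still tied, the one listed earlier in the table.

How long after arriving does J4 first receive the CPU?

0

Gantt: | J3 0-7 | J4 7-15 | J2 15-19 | J5 19-23 | J1 23-27 | J2 27-28 | J1 28-33 |
Completion: J1=33  J2=28  J3=7  J4=15  J5=23
Turnaround (C−A): J1=19  J2=16  J3=7  J4=8  J5=11
Response(J4) = first start − arrival = 7 − 7 = 0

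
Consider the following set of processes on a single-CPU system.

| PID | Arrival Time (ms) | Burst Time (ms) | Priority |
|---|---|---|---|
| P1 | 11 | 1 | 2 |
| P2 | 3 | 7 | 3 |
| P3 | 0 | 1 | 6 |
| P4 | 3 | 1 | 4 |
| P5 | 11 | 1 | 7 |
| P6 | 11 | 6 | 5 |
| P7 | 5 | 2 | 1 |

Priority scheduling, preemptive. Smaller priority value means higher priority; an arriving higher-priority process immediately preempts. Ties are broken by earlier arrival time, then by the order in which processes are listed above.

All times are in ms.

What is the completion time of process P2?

13

Schedule: | P3 0-1 | idle 1-3 | P2 3-5 | P7 5-7 | P2 7-11 | P1 11-12 | P2 12-13 | P4 13-14 | P6 14-20 | P5 20-21 |
Completion: P1=12  P2=13  P3=1  P4=14  P5=21  P6=20  P7=7
Turnaround (C−A): P1=1  P2=10  P3=1  P4=11  P5=10  P6=9  P7=2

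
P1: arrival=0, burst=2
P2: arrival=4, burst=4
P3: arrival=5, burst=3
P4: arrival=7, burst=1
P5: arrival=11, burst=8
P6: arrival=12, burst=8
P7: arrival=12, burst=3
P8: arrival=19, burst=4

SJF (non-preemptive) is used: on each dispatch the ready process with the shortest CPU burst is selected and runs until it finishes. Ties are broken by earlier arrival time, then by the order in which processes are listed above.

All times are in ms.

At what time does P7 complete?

Schedule: | P1 0-2 | idle 2-4 | P2 4-8 | P4 8-9 | P3 9-12 | P7 12-15 | P5 15-23 | P8 23-27 | P6 27-35 |
Completion: P1=2  P2=8  P3=12  P4=9  P5=23  P6=35  P7=15  P8=27
Turnaround (C−A): P1=2  P2=4  P3=7  P4=2  P5=12  P6=23  P7=3  P8=8

15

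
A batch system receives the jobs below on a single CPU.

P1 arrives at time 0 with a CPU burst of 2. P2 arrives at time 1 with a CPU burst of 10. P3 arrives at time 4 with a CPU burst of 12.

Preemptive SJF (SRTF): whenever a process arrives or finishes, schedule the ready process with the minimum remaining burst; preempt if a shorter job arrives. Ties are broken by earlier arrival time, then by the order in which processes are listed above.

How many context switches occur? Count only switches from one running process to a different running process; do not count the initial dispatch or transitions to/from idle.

Timeline: | P1 0-2 | P2 2-12 | P3 12-24 |
Completion: P1=2  P2=12  P3=24
Turnaround (C−A): P1=2  P2=11  P3=20

2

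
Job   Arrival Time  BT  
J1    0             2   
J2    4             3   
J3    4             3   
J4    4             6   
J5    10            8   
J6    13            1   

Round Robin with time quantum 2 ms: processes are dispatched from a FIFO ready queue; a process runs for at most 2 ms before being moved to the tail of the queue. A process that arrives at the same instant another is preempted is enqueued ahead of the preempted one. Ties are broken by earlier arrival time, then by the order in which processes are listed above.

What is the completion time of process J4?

21

Timeline: | J1 0-2 | idle 2-4 | J2 4-6 | J3 6-8 | J4 8-10 | J2 10-11 | J3 11-12 | J5 12-14 | J4 14-16 | J6 16-17 | J5 17-19 | J4 19-21 | J5 21-25 |
Completion: J1=2  J2=11  J3=12  J4=21  J5=25  J6=17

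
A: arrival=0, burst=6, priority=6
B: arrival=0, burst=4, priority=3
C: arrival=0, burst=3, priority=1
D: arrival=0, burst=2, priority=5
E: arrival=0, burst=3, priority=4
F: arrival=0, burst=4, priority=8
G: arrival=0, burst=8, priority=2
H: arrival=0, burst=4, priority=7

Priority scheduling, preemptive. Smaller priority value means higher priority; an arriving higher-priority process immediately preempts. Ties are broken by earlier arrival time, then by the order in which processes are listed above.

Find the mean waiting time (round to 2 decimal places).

15.38

Timeline: | C 0-3 | G 3-11 | B 11-15 | E 15-18 | D 18-20 | A 20-26 | H 26-30 | F 30-34 |
Completion: A=26  B=15  C=3  D=20  E=18  F=34  G=11  H=30
Waiting times: A=20, B=11, C=0, D=18, E=15, F=30, G=3, H=26
Average waiting = (20+11+0+18+15+30+3+26) / 8 = 123/8 = 15.38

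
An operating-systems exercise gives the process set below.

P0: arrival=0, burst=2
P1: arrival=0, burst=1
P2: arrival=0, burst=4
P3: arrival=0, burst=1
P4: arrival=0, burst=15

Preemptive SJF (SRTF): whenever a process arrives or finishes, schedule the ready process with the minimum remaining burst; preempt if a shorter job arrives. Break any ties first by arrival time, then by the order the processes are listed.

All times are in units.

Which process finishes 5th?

Timeline: | P1 0-1 | P3 1-2 | P0 2-4 | P2 4-8 | P4 8-23 |
Completion: P0=4  P1=1  P2=8  P3=2  P4=23
Finish order: P1 → P3 → P0 → P2 → P4

P4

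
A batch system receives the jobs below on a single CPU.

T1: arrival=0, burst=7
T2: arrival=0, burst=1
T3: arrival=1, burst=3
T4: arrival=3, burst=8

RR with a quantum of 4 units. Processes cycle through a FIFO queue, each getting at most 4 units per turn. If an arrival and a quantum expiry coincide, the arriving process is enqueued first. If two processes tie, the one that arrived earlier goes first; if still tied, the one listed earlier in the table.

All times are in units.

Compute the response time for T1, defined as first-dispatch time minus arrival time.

0

Schedule: | T1 0-4 | T2 4-5 | T3 5-8 | T4 8-12 | T1 12-15 | T4 15-19 |
Completion: T1=15  T2=5  T3=8  T4=19
Turnaround (C−A): T1=15  T2=5  T3=7  T4=16
Response(T1) = first start − arrival = 0 − 0 = 0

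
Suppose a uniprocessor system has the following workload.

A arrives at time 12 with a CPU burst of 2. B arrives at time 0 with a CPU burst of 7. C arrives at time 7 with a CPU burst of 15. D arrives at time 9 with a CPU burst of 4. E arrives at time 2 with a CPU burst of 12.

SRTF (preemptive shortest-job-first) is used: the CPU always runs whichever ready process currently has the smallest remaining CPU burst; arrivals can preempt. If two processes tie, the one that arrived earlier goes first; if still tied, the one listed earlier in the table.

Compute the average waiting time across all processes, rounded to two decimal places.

Timeline: | B 0-7 | E 7-9 | D 9-13 | A 13-15 | E 15-25 | C 25-40 |
Completion: A=15  B=7  C=40  D=13  E=25
Turnaround (C−A): A=3  B=7  C=33  D=4  E=23
Waiting times: A=1, B=0, C=18, D=0, E=11
Average waiting = (1+0+18+0+11) / 5 = 30/5 = 6.00

6.00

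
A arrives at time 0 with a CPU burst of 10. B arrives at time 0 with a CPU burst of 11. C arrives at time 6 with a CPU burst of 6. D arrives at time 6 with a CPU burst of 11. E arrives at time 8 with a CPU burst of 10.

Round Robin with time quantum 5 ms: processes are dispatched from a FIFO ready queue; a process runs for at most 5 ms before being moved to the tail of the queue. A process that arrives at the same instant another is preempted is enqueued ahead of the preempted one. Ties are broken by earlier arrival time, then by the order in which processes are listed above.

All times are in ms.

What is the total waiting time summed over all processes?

124

Gantt: | A 0-5 | B 5-10 | A 10-15 | C 15-20 | D 20-25 | E 25-30 | B 30-35 | C 35-36 | D 36-41 | E 41-46 | B 46-47 | D 47-48 |
Completion: A=15  B=47  C=36  D=48  E=46
Turnaround (C−A): A=15  B=47  C=30  D=42  E=38
Waiting = turnaround − burst: A=5, B=36, C=24, D=31, E=28
Total waiting = 5 + 36 + 24 + 31 + 28 = 124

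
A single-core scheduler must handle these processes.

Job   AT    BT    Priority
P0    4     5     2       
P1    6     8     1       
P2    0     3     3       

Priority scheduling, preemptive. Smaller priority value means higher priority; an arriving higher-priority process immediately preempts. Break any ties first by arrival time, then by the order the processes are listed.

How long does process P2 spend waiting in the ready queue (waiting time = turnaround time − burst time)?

Schedule: | P2 0-3 | idle 3-4 | P0 4-6 | P1 6-14 | P0 14-17 |
Completion: P0=17  P1=14  P2=3
Turnaround (C−A): P0=13  P1=8  P2=3
Waiting(P2) = turnaround − burst = 3 − 3 = 0

0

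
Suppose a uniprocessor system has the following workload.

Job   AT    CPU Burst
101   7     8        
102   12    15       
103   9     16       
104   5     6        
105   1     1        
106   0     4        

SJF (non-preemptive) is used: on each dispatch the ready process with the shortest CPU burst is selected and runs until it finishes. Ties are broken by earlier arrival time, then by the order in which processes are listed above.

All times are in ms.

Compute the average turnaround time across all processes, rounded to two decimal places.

Timeline: | 106 0-4 | 105 4-5 | 104 5-11 | 101 11-19 | 102 19-34 | 103 34-50 |
Completion: 101=19  102=34  103=50  104=11  105=5  106=4
Turnaround (C−A): 101=12  102=22  103=41  104=6  105=4  106=4
Turnaround times: 101=12, 102=22, 103=41, 104=6, 105=4, 106=4
Average turnaround = (12+22+41+6+4+4) / 6 = 89/6 = 14.83

14.83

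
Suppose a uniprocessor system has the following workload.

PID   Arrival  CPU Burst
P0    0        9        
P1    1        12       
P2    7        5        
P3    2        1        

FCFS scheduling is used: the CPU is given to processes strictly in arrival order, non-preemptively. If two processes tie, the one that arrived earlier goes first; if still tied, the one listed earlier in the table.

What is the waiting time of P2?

Timeline: | P0 0-9 | P1 9-21 | P3 21-22 | P2 22-27 |
Completion: P0=9  P1=21  P2=27  P3=22
Turnaround (C−A): P0=9  P1=20  P2=20  P3=20
Waiting(P2) = turnaround − burst = 20 − 5 = 15

15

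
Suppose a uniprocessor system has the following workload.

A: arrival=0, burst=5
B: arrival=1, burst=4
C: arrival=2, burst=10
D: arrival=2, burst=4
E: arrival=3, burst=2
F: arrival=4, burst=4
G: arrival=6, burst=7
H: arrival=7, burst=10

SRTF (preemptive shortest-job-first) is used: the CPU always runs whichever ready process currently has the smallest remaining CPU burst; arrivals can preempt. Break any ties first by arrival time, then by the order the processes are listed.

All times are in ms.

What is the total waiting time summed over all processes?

94

Gantt: | A 0-5 | E 5-7 | B 7-11 | D 11-15 | F 15-19 | G 19-26 | C 26-36 | H 36-46 |
Completion: A=5  B=11  C=36  D=15  E=7  F=19  G=26  H=46
Waiting = turnaround − burst: A=0, B=6, C=24, D=9, E=2, F=11, G=13, H=29
Total waiting = 0 + 6 + 24 + 9 + 2 + 11 + 13 + 29 = 94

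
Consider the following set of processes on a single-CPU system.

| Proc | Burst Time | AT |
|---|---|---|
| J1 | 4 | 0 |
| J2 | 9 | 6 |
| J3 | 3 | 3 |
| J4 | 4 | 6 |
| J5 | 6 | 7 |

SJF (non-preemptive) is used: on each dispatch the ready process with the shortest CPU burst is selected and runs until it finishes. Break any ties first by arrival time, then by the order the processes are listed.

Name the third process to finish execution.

J4

Gantt: | J1 0-4 | J3 4-7 | J4 7-11 | J5 11-17 | J2 17-26 |
Completion: J1=4  J2=26  J3=7  J4=11  J5=17
Turnaround (C−A): J1=4  J2=20  J3=4  J4=5  J5=10
Finish order: J1 → J3 → J4 → J5 → J2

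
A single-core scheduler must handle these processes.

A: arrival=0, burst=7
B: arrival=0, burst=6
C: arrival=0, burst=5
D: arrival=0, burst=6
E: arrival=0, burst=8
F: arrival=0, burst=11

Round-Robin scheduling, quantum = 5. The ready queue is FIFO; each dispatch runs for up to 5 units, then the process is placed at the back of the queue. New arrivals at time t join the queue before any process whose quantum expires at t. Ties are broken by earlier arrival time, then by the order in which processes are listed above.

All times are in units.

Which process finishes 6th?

F

Schedule: | A 0-5 | B 5-10 | C 10-15 | D 15-20 | E 20-25 | F 25-30 | A 30-32 | B 32-33 | D 33-34 | E 34-37 | F 37-43 |
Completion: A=32  B=33  C=15  D=34  E=37  F=43
Turnaround (C−A): A=32  B=33  C=15  D=34  E=37  F=43
Finish order: C → A → B → D → E → F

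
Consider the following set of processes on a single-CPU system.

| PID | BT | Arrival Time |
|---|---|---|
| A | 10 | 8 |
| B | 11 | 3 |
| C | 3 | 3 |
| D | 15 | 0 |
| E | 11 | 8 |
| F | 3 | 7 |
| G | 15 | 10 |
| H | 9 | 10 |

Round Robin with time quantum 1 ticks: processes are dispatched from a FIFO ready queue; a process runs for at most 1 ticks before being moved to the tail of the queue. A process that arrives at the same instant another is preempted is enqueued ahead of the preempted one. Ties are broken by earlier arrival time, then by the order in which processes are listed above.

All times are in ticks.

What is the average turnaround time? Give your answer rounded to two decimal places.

Gantt: | D 0-3 | B 3-4 | C 4-5 | D 5-6 | B 6-7 | C 7-8 | D 8-9 | F 9-10 | B 10-11 | A 11-12 | E 12-13 | C 13-14 | D 14-15 | G 15-16 | H 16-17 | F 17-18 | B 18-19 | A 19-20 | E 20-21 | D 21-22 | G 22-23 | H 23-24 | F 24-25 | B 25-26 | A 26-27 | E 27-28 | D 28-29 | G 29-30 | H 30-31 | B 31-32 | A 32-33 | E 33-34 | D 34-35 | G 35-36 | H 36-37 | B 37-38 | A 38-39 | E 39-40 | D 40-41 | G 41-42 | H 42-43 | B 43-44 | A 44-45 | E 45-46 | D 46-47 | G 47-48 | H 48-49 | B 49-50 | A 50-51 | E 51-52 | D 52-53 | G 53-54 | H 54-55 | B 55-56 | A 56-57 | E 57-58 | D 58-59 | G 59-60 | H 60-61 | B 61-62 | A 62-63 | E 63-64 | D 64-65 | G 65-66 | H 66-67 | A 67-68 | E 68-69 | D 69-70 | G 70-71 | E 71-72 | G 72-77 |
Completion: A=68  B=62  C=14  D=70  E=72  F=25  G=77  H=67
Turnaround (C−A): A=60  B=59  C=11  D=70  E=64  F=18  G=67  H=57
Turnaround times: A=60, B=59, C=11, D=70, E=64, F=18, G=67, H=57
Average turnaround = (60+59+11+70+64+18+67+57) / 8 = 406/8 = 50.75

50.75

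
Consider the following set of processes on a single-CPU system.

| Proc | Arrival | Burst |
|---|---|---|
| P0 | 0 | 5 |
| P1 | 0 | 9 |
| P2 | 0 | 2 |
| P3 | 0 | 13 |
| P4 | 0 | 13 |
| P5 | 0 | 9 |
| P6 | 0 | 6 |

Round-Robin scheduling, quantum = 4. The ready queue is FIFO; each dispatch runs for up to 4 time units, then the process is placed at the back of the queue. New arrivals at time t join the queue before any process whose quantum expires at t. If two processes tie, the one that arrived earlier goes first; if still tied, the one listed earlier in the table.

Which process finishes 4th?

P1

Schedule: | P0 0-4 | P1 4-8 | P2 8-10 | P3 10-14 | P4 14-18 | P5 18-22 | P6 22-26 | P0 26-27 | P1 27-31 | P3 31-35 | P4 35-39 | P5 39-43 | P6 43-45 | P1 45-46 | P3 46-50 | P4 50-54 | P5 54-55 | P3 55-56 | P4 56-57 |
Completion: P0=27  P1=46  P2=10  P3=56  P4=57  P5=55  P6=45
Turnaround (C−A): P0=27  P1=46  P2=10  P3=56  P4=57  P5=55  P6=45
Finish order: P2 → P0 → P6 → P1 → P5 → P3 → P4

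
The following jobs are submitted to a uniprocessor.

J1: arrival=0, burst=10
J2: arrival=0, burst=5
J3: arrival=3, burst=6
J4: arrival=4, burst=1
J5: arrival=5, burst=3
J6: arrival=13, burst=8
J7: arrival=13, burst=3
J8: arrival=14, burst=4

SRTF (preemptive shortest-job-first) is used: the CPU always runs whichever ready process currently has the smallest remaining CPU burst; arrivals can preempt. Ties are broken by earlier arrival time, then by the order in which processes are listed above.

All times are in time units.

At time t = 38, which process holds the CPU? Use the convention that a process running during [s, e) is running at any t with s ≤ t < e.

Schedule: | J2 0-5 | J4 5-6 | J5 6-9 | J3 9-15 | J7 15-18 | J8 18-22 | J6 22-30 | J1 30-40 |
Completion: J1=40  J2=5  J3=15  J4=6  J5=9  J6=30  J7=18  J8=22

J1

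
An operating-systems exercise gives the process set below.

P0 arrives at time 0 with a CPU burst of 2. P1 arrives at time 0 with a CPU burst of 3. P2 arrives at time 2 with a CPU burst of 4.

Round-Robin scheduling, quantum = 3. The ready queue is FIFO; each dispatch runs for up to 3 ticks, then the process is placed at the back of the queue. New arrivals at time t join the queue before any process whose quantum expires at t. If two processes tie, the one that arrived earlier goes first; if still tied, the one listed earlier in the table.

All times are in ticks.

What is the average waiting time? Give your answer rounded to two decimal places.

1.67

Gantt: | P0 0-2 | P1 2-5 | P2 5-9 |
Completion: P0=2  P1=5  P2=9
Waiting times: P0=0, P1=2, P2=3
Average waiting = (0+2+3) / 3 = 5/3 = 1.67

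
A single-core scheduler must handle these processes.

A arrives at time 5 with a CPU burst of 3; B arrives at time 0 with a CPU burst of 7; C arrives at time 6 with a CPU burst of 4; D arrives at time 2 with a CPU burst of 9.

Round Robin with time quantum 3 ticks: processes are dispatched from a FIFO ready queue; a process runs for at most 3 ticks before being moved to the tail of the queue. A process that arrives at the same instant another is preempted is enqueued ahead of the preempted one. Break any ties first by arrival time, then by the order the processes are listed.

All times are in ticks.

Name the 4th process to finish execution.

Schedule: | B 0-3 | D 3-6 | B 6-9 | A 9-12 | C 12-15 | D 15-18 | B 18-19 | C 19-20 | D 20-23 |
Completion: A=12  B=19  C=20  D=23
Turnaround (C−A): A=7  B=19  C=14  D=21
Finish order: A → B → C → D

D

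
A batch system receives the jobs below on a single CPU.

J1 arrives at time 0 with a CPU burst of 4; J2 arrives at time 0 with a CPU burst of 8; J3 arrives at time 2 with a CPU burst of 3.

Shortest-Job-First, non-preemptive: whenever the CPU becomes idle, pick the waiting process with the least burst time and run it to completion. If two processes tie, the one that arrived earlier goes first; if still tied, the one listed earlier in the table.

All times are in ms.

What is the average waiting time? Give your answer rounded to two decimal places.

Schedule: | J1 0-4 | J3 4-7 | J2 7-15 |
Completion: J1=4  J2=15  J3=7
Waiting times: J1=0, J2=7, J3=2
Average waiting = (0+7+2) / 3 = 9/3 = 3.00

3.00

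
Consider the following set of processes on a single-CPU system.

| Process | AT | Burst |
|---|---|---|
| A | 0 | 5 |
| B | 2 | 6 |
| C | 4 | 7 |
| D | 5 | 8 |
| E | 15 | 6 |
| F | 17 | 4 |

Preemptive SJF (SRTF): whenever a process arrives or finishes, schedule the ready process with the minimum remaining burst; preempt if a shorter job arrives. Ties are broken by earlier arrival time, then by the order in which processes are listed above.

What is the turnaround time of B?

9

Schedule: | A 0-5 | B 5-11 | C 11-18 | F 18-22 | E 22-28 | D 28-36 |
Completion: A=5  B=11  C=18  D=36  E=28  F=22
Turnaround(B) = completion − arrival = 11 − 2 = 9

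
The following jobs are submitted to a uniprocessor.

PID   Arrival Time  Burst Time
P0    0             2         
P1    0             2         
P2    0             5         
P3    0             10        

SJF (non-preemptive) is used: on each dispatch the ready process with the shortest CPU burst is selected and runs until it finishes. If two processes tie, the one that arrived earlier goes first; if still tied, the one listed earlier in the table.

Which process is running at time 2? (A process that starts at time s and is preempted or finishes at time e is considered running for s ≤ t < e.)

Timeline: | P0 0-2 | P1 2-4 | P2 4-9 | P3 9-19 |
Completion: P0=2  P1=4  P2=9  P3=19

P1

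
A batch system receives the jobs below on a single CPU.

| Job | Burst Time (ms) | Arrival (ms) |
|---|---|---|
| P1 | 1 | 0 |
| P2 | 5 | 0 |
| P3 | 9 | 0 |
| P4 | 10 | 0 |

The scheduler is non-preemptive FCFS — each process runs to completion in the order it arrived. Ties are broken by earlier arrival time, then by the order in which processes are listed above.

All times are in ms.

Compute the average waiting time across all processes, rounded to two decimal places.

5.50

Timeline: | P1 0-1 | P2 1-6 | P3 6-15 | P4 15-25 |
Completion: P1=1  P2=6  P3=15  P4=25
Turnaround (C−A): P1=1  P2=6  P3=15  P4=25
Waiting times: P1=0, P2=1, P3=6, P4=15
Average waiting = (0+1+6+15) / 4 = 22/4 = 5.50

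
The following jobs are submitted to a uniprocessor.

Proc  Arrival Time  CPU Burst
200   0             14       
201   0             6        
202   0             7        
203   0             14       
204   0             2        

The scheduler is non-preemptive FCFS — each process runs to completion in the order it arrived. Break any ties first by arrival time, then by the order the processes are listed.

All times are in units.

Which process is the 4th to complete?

203

Gantt: | 200 0-14 | 201 14-20 | 202 20-27 | 203 27-41 | 204 41-43 |
Completion: 200=14  201=20  202=27  203=41  204=43
Finish order: 200 → 201 → 202 → 203 → 204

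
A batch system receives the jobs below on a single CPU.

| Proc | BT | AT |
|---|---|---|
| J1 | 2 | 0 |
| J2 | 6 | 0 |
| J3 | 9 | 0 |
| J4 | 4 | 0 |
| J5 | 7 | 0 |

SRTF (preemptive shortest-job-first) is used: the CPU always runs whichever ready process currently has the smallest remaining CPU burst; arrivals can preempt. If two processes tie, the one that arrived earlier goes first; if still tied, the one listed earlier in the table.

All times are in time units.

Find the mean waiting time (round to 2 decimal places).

Gantt: | J1 0-2 | J4 2-6 | J2 6-12 | J5 12-19 | J3 19-28 |
Completion: J1=2  J2=12  J3=28  J4=6  J5=19
Waiting times: J1=0, J2=6, J3=19, J4=2, J5=12
Average waiting = (0+6+19+2+12) / 5 = 39/5 = 7.80

7.80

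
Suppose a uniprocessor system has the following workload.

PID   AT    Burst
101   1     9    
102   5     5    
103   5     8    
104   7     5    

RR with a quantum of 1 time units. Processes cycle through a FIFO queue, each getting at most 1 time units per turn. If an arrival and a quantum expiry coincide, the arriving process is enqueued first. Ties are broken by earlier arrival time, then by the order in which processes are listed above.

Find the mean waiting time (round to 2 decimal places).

Gantt: | idle 0-1 | 101 1-5 | 102 5-6 | 103 6-7 | 101 7-8 | 102 8-9 | 104 9-10 | 103 10-11 | 101 11-12 | 102 12-13 | 104 13-14 | 103 14-15 | 101 15-16 | 102 16-17 | 104 17-18 | 103 18-19 | 101 19-20 | 102 20-21 | 104 21-22 | 103 22-23 | 101 23-24 | 104 24-25 | 103 25-28 |
Completion: 101=24  102=21  103=28  104=25
Turnaround (C−A): 101=23  102=16  103=23  104=18
Waiting times: 101=14, 102=11, 103=15, 104=13
Average waiting = (14+11+15+13) / 4 = 53/4 = 13.25

13.25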